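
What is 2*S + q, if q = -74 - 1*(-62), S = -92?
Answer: -196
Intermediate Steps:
q = -12 (q = -74 + 62 = -12)
2*S + q = 2*(-92) - 12 = -184 - 12 = -196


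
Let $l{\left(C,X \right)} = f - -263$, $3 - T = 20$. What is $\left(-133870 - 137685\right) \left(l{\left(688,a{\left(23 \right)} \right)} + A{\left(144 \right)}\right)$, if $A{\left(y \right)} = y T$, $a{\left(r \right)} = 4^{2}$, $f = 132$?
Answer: $557502415$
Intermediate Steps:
$T = -17$ ($T = 3 - 20 = -17$)
$a{\left(r \right)} = 16$
$A{\left(y \right)} = - 17 y$ ($A{\left(y \right)} = y \left(-17\right) = - 17 y$)
$l{\left(C,X \right)} = 395$ ($l{\left(C,X \right)} = 132 - -263 = 132 + 263 = 395$)
$\left(-133870 - 137685\right) \left(l{\left(688,a{\left(23 \right)} \right)} + A{\left(144 \right)}\right) = \left(-133870 - 137685\right) \left(395 - 2448\right) = - 271555 \left(395 - 2448\right) = \left(-271555\right) \left(-2053\right) = 557502415$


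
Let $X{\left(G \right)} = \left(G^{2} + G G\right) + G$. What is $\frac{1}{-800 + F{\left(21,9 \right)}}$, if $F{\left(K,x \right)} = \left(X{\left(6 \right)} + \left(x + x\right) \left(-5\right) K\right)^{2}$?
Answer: $\frac{1}{3282544} \approx 3.0464 \cdot 10^{-7}$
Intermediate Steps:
$X{\left(G \right)} = G + 2 G^{2}$ ($X{\left(G \right)} = \left(G^{2} + G^{2}\right) + G = 2 G^{2} + G = G + 2 G^{2}$)
$F{\left(K,x \right)} = \left(78 - 10 K x\right)^{2}$ ($F{\left(K,x \right)} = \left(6 \left(1 + 2 \cdot 6\right) + \left(x + x\right) \left(-5\right) K\right)^{2} = \left(6 \left(1 + 12\right) + 2 x \left(-5\right) K\right)^{2} = \left(6 \cdot 13 + - 10 x K\right)^{2} = \left(78 - 10 K x\right)^{2}$)
$\frac{1}{-800 + F{\left(21,9 \right)}} = \frac{1}{-800 + 4 \left(-39 + 5 \cdot 21 \cdot 9\right)^{2}} = \frac{1}{-800 + 4 \left(-39 + 945\right)^{2}} = \frac{1}{-800 + 4 \cdot 906^{2}} = \frac{1}{-800 + 4 \cdot 820836} = \frac{1}{-800 + 3283344} = \frac{1}{3282544}$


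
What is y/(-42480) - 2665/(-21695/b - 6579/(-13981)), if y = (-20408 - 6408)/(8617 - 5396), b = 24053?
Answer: 7664078852525914483/1240629676704540 ≈ 6177.6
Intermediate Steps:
y = -26816/3221 ≈ -8.3254
y/(-42480) - 2665/(-21695/b - 6579/(-13981)) = -26816/3221/(-42480) - 2665/(-21695/24053 - 6579/(-13981)) = -26816/3221*(-1/42480) - 2665/(-21695*1/24053 - 6579*(-1/13981)) = 1676/8551755 - 2665/(-21695/24053 + 6579/13981) = 1676/8551755 - 2665/(-145073108/336284993) = 1676/8551755 - 2665*(-336284993/145073108) = 1676/8551755 + 896199506345/145073108 = 7664078852525914483/1240629676704540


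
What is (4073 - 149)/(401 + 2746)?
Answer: 1308/1049 ≈ 1.2469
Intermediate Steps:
(4073 - 149)/(401 + 2746) = 3924/3147 = 3924*(1/3147) = 1308/1049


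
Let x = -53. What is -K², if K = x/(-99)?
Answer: -2809/9801 ≈ -0.28660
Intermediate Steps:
K = 53/99 (K = -53/(-99) = -53*(-1/99) = 53/99 ≈ 0.53535)
-K² = -(53/99)² = -1*2809/9801 = -2809/9801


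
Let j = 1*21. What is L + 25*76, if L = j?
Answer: 1921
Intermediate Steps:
j = 21
L = 21
L + 25*76 = 21 + 25*76 = 21 + 1900 = 1921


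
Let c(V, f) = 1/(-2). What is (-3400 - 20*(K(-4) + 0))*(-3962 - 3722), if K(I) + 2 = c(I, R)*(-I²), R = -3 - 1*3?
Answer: 27047680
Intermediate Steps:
R = -6 (R = -3 - 3 = -6)
c(V, f) = -½
K(I) = -2 + I²/2 (K(I) = -2 - (-1)*I²/2 = -2 + I²/2)
(-3400 - 20*(K(-4) + 0))*(-3962 - 3722) = (-3400 - 20*((-2 + (½)*(-4)²) + 0))*(-3962 - 3722) = (-3400 - 20*((-2 + (½)*16) + 0))*(-7684) = (-3400 - 20*((-2 + 8) + 0))*(-7684) = (-3400 - 20*(6 + 0))*(-7684) = (-3400 - 20*6)*(-7684) = (-3400 - 120)*(-7684) = -3520*(-7684) = 27047680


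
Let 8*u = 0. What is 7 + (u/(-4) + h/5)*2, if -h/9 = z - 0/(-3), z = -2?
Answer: 71/5 ≈ 14.200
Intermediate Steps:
u = 0 (u = (⅛)*0 = 0)
h = 18 (h = -9*(-2 - 0/(-3)) = -9*(-2 - 0*(-1)/3) = -9*(-2 - 1*0) = -9*(-2 + 0) = -9*(-2) = 18)
7 + (u/(-4) + h/5)*2 = 7 + (0/(-4) + 18/5)*2 = 7 + (0*(-¼) + 18*(⅕))*2 = 7 + (0 + 18/5)*2 = 7 + (18/5)*2 = 7 + 36/5 = 71/5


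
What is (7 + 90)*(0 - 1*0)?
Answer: 0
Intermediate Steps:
(7 + 90)*(0 - 1*0) = 97*(0 + 0) = 97*0 = 0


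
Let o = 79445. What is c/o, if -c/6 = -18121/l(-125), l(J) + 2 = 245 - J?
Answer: 54363/14617880 ≈ 0.0037189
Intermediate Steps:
l(J) = 243 - J (l(J) = -2 + (245 - J) = 243 - J)
c = 54363/184 (c = -(-108726)/(243 - 1*(-125)) = -(-108726)/(243 + 125) = -(-108726)/368 = -6*(-18121/368) = 54363/184 ≈ 295.45)
c/o = (54363/184)/79445 = (54363/184)*(1/79445) = 54363/14617880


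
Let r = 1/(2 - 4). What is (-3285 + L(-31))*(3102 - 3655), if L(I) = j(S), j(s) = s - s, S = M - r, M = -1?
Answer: 1816605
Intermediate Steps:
r = -½ (r = 1/(-2) = -½ ≈ -0.50000)
S = -½ (S = -1 - 1*(-½) = -1 + ½ = -½ ≈ -0.50000)
j(s) = 0
L(I) = 0
(-3285 + L(-31))*(3102 - 3655) = (-3285 + 0)*(3102 - 3655) = -3285*(-553) = 1816605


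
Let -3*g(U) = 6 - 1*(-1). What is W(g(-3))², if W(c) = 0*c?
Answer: 0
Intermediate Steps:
g(U) = -7/3 (g(U) = -(6 - 1*(-1))/3 = -(6 + 1)/3 = -⅓*7 = -7/3)
W(c) = 0
W(g(-3))² = 0² = 0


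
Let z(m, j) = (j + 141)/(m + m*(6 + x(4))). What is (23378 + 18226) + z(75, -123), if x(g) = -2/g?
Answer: 13521312/325 ≈ 41604.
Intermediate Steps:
z(m, j) = 2*(141 + j)/(13*m) (z(m, j) = (j + 141)/(m + m*(6 - 2/4)) = (141 + j)/(m + m*(6 - 2*1/4)) = (141 + j)/(m + m*(6 - 1/2)) = (141 + j)/(m + m*(11/2)) = (141 + j)/(m + 11*m/2) = (141 + j)/((13*m/2)) = (141 + j)*(2/(13*m)) = 2*(141 + j)/(13*m))
(23378 + 18226) + z(75, -123) = (23378 + 18226) + (2/13)*(141 - 123)/75 = 41604 + (2/13)*(1/75)*18 = 41604 + 12/325 = 13521312/325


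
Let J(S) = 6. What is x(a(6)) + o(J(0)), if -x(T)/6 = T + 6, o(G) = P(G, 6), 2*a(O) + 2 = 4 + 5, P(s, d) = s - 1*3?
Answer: -54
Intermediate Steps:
P(s, d) = -3 + s (P(s, d) = s - 3 = -3 + s)
a(O) = 7/2 (a(O) = -1 + (4 + 5)/2 = -1 + (½)*9 = -1 + 9/2 = 7/2)
o(G) = -3 + G
x(T) = -36 - 6*T (x(T) = -6*(T + 6) = -6*(6 + T) = -36 - 6*T)
x(a(6)) + o(J(0)) = (-36 - 6*7/2) + (-3 + 6) = (-36 - 21) + 3 = -57 + 3 = -54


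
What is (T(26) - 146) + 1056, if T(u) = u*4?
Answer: 1014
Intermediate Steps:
T(u) = 4*u
(T(26) - 146) + 1056 = (4*26 - 146) + 1056 = (104 - 146) + 1056 = -42 + 1056 = 1014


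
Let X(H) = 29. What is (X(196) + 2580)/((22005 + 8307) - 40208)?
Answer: -2609/9896 ≈ -0.26364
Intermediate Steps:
(X(196) + 2580)/((22005 + 8307) - 40208) = (29 + 2580)/((22005 + 8307) - 40208) = 2609/(30312 - 40208) = 2609/(-9896) = 2609*(-1/9896) = -2609/9896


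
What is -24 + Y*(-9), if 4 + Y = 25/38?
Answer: 231/38 ≈ 6.0789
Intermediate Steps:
Y = -127/38 (Y = -4 + 25/38 = -127/38 ≈ -3.3421)
-24 + Y*(-9) = -24 - 127/38*(-9) = -24 + 1143/38 = 231/38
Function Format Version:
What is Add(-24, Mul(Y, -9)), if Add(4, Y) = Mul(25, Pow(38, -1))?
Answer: Rational(231, 38) ≈ 6.0789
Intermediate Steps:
Y = Rational(-127, 38) (Y = Add(-4, Mul(25, Pow(38, -1))) = Add(-4, Mul(25, Rational(1, 38))) = Add(-4, Rational(25, 38)) = Rational(-127, 38) ≈ -3.3421)
Add(-24, Mul(Y, -9)) = Add(-24, Mul(Rational(-127, 38), -9)) = Add(-24, Rational(1143, 38)) = Rational(231, 38)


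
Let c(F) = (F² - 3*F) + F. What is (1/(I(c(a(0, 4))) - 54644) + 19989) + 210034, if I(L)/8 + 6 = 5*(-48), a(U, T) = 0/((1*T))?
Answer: 13022062075/56612 ≈ 2.3002e+5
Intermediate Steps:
a(U, T) = 0 (a(U, T) = 0/T = 0)
c(F) = F² - 2*F
I(L) = -1968 (I(L) = -48 + 8*(5*(-48)) = -48 + 8*(-240) = -48 - 1920 = -1968)
(1/(I(c(a(0, 4))) - 54644) + 19989) + 210034 = (1/(-1968 - 54644) + 19989) + 210034 = (1/(-56612) + 19989) + 210034 = (-1/56612 + 19989) + 210034 = 1131617267/56612 + 210034 = 13022062075/56612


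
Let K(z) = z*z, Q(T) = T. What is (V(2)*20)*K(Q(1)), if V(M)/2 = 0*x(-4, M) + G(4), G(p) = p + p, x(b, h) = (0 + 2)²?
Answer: 320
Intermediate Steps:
x(b, h) = 4 (x(b, h) = 2² = 4)
G(p) = 2*p
K(z) = z²
V(M) = 16 (V(M) = 2*(0*4 + 2*4) = 2*(0 + 8) = 2*8 = 16)
(V(2)*20)*K(Q(1)) = (16*20)*1² = 320*1 = 320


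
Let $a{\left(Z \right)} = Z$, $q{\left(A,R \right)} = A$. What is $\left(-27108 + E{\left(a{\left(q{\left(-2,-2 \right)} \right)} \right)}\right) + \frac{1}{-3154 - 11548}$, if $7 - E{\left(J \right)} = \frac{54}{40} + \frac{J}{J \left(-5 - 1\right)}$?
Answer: $- \frac{11953689011}{441060} \approx -27102.0$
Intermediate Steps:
$E{\left(J \right)} = \frac{349}{60}$ ($E{\left(J \right)} = 7 - \left(\frac{54}{40} + \frac{J}{J \left(-5 - 1\right)}\right) = 7 - \left(54 \cdot \frac{1}{40} + \frac{J}{J \left(-6\right)}\right) = 7 - \left(\frac{27}{20} + \frac{J}{\left(-6\right) J}\right) = 7 - \left(\frac{27}{20} + J \left(- \frac{1}{6 J}\right)\right) = 7 - \left(\frac{27}{20} - \frac{1}{6}\right) = 7 - \frac{71}{60} = \frac{349}{60}$)
$\left(-27108 + E{\left(a{\left(q{\left(-2,-2 \right)} \right)} \right)}\right) + \frac{1}{-3154 - 11548} = \left(-27108 + \frac{349}{60}\right) + \frac{1}{-3154 - 11548} = - \frac{1626131}{60} + \frac{1}{-14702} = - \frac{1626131}{60} - \frac{1}{14702} = - \frac{11953689011}{441060}$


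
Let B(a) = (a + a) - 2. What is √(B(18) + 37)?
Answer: √71 ≈ 8.4261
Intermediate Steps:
B(a) = -2 + 2*a (B(a) = 2*a - 2 = -2 + 2*a)
√(B(18) + 37) = √((-2 + 2*18) + 37) = √((-2 + 36) + 37) = √(34 + 37) = √71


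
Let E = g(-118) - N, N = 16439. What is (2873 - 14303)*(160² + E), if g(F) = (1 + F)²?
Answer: -261175500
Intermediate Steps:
E = -2750 (E = (1 - 118)² - 1*16439 = (-117)² - 16439 = 13689 - 16439 = -2750)
(2873 - 14303)*(160² + E) = (2873 - 14303)*(160² - 2750) = -11430*(25600 - 2750) = -11430*22850 = -261175500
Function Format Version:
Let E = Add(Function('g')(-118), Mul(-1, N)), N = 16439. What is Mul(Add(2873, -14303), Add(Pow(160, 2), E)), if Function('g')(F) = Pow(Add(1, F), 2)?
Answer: -261175500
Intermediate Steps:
E = -2750 (E = Add(Pow(Add(1, -118), 2), Mul(-1, 16439)) = Add(Pow(-117, 2), -16439) = Add(13689, -16439) = -2750)
Mul(Add(2873, -14303), Add(Pow(160, 2), E)) = Mul(Add(2873, -14303), Add(Pow(160, 2), -2750)) = Mul(-11430, Add(25600, -2750)) = Mul(-11430, 22850) = -261175500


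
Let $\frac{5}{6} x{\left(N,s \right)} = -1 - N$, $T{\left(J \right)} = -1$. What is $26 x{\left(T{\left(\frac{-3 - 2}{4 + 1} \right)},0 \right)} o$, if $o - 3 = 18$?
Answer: $0$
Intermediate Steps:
$o = 21$ ($o = 3 + 18 = 21$)
$x{\left(N,s \right)} = - \frac{6}{5} - \frac{6 N}{5}$ ($x{\left(N,s \right)} = \frac{6 \left(-1 - N\right)}{5} = - \frac{6}{5} - \frac{6 N}{5}$)
$26 x{\left(T{\left(\frac{-3 - 2}{4 + 1} \right)},0 \right)} o = 26 \left(- \frac{6}{5} - - \frac{6}{5}\right) 21 = 26 \left(- \frac{6}{5} + \frac{6}{5}\right) 21 = 26 \cdot 0 \cdot 21 = 0 \cdot 21 = 0$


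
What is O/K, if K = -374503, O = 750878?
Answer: -750878/374503 ≈ -2.0050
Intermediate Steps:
O/K = 750878/(-374503) = 750878*(-1/374503) = -750878/374503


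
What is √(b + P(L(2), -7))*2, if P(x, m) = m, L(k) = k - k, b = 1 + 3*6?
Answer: 4*√3 ≈ 6.9282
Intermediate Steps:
b = 19 (b = 1 + 18 = 19)
L(k) = 0
√(b + P(L(2), -7))*2 = √(19 - 7)*2 = √12*2 = (2*√3)*2 = 4*√3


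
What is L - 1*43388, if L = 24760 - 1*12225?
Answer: -30853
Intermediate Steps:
L = 12535 (L = 24760 - 12225 = 12535)
L - 1*43388 = 12535 - 1*43388 = 12535 - 43388 = -30853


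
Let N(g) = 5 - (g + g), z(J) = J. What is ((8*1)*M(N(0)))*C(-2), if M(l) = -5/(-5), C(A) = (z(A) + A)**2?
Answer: 128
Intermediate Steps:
N(g) = 5 - 2*g
C(A) = 4*A**2 (C(A) = (A + A)**2 = (2*A)**2 = 4*A**2)
M(l) = 1 (M(l) = -5*(-1/5) = 1)
((8*1)*M(N(0)))*C(-2) = ((8*1)*1)*(4*(-2)**2) = (8*1)*(4*4) = 8*16 = 128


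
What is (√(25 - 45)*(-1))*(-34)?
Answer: 68*I*√5 ≈ 152.05*I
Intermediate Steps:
(√(25 - 45)*(-1))*(-34) = (√(-20)*(-1))*(-34) = ((2*I*√5)*(-1))*(-34) = -2*I*√5*(-34) = 68*I*√5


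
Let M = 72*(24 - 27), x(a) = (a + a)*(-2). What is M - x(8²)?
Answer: 40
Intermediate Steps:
x(a) = -4*a (x(a) = (2*a)*(-2) = -4*a)
M = -216 (M = 72*(-3) = -216)
M - x(8²) = -216 - (-4)*8² = -216 - (-4)*64 = -216 - 1*(-256) = -216 + 256 = 40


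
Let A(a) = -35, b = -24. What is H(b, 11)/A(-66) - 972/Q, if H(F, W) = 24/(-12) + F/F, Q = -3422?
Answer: 18721/59885 ≈ 0.31262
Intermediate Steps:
H(F, W) = -1 (H(F, W) = 24*(-1/12) + 1 = -2 + 1 = -1)
H(b, 11)/A(-66) - 972/Q = -1/(-35) - 972/(-3422) = -1*(-1/35) - 972*(-1/3422) = 1/35 + 486/1711 = 18721/59885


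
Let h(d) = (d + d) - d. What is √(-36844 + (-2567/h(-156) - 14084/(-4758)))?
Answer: I*√92628413319/1586 ≈ 191.9*I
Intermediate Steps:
h(d) = d (h(d) = 2*d - d = d)
√(-36844 + (-2567/h(-156) - 14084/(-4758))) = √(-36844 + (-2567/(-156) - 14084/(-4758))) = √(-36844 + (-2567*(-1/156) - 14084*(-1/4758))) = √(-36844 + (2567/156 + 7042/2379)) = √(-36844 + 61585/3172) = √(-116807583/3172) = I*√92628413319/1586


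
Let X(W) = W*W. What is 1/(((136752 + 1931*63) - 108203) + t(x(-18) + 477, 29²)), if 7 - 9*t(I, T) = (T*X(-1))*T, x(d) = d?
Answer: 1/71616 ≈ 1.3963e-5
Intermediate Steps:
X(W) = W²
t(I, T) = 7/9 - T²/9 (t(I, T) = 7/9 - T*(-1)²*T/9 = 7/9 - T*1*T/9 = 7/9 - T*T/9 = 7/9 - T²/9)
1/(((136752 + 1931*63) - 108203) + t(x(-18) + 477, 29²)) = 1/(((136752 + 1931*63) - 108203) + (7/9 - (29²)²/9)) = 1/(((136752 + 121653) - 108203) + (7/9 - ⅑*841²)) = 1/((258405 - 108203) + (7/9 - ⅑*707281)) = 1/(150202 + (7/9 - 707281/9)) = 1/(150202 - 78586) = 1/71616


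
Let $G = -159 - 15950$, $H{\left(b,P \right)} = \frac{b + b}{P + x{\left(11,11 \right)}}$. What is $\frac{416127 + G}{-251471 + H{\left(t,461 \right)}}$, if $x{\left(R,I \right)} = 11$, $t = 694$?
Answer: $- \frac{47202124}{29673231} \approx -1.5907$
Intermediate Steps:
$H{\left(b,P \right)} = \frac{2 b}{11 + P}$ ($H{\left(b,P \right)} = \frac{b + b}{P + 11} = \frac{2 b}{11 + P}$)
$G = -16109$ ($G = -159 - 15950 = -16109$)
$\frac{416127 + G}{-251471 + H{\left(t,461 \right)}} = \frac{416127 - 16109}{-251471 + 2 \cdot 694 \frac{1}{11 + 461}} = \frac{400018}{-251471 + 2 \cdot 694 \cdot \frac{1}{472}} = \frac{400018}{-251471 + \frac{347}{118}} = \frac{400018}{- \frac{29673231}{118}} = 400018 \left(- \frac{118}{29673231}\right) = - \frac{47202124}{29673231}$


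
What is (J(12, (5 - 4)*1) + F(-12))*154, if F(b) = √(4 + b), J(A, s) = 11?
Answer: 1694 + 308*I*√2 ≈ 1694.0 + 435.58*I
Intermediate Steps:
(J(12, (5 - 4)*1) + F(-12))*154 = (11 + √(4 - 12))*154 = (11 + √(-8))*154 = (11 + 2*I*√2)*154 = 1694 + 308*I*√2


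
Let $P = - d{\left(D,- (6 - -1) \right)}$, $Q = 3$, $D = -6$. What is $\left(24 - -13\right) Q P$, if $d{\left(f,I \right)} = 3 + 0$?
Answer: $-333$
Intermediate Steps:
$d{\left(f,I \right)} = 3$
$P = -3$ ($P = \left(-1\right) 3 = -3$)
$\left(24 - -13\right) Q P = \left(24 - -13\right) 3 \left(-3\right) = \left(24 + 13\right) 3 \left(-3\right) = 37 \cdot 3 \left(-3\right) = 111 \left(-3\right) = -333$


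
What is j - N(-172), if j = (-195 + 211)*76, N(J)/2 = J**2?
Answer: -57952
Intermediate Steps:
N(J) = 2*J**2
j = 1216 (j = 16*76 = 1216)
j - N(-172) = 1216 - 2*(-172)**2 = 1216 - 2*29584 = 1216 - 1*59168 = 1216 - 59168 = -57952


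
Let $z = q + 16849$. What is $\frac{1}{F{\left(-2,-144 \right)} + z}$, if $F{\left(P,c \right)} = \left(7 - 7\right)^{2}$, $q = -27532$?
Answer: $- \frac{1}{10683} \approx -9.3607 \cdot 10^{-5}$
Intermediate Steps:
$z = -10683$ ($z = -27532 + 16849 = -10683$)
$F{\left(P,c \right)} = 0$ ($F{\left(P,c \right)} = 0^{2} = 0$)
$\frac{1}{F{\left(-2,-144 \right)} + z} = \frac{1}{0 - 10683} = \frac{1}{-10683} = - \frac{1}{10683}$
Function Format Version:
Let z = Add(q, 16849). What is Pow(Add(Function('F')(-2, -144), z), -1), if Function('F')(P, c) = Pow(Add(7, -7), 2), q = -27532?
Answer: Rational(-1, 10683) ≈ -9.3607e-5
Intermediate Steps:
z = -10683 (z = Add(-27532, 16849) = -10683)
Function('F')(P, c) = 0 (Function('F')(P, c) = Pow(0, 2) = 0)
Pow(Add(Function('F')(-2, -144), z), -1) = Pow(Add(0, -10683), -1) = Pow(-10683, -1) = Rational(-1, 10683)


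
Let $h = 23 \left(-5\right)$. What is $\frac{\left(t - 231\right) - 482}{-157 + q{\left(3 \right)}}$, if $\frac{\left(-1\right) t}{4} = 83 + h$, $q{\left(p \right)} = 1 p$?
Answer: $\frac{585}{154} \approx 3.7987$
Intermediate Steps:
$h = -115$
$q{\left(p \right)} = p$
$t = 128$ ($t = - 4 \left(83 - 115\right) = \left(-4\right) \left(-32\right) = 128$)
$\frac{\left(t - 231\right) - 482}{-157 + q{\left(3 \right)}} = \frac{\left(128 - 231\right) - 482}{-157 + 3} = \frac{-103 - 482}{-154} = \left(-585\right) \left(- \frac{1}{154}\right) = \frac{585}{154}$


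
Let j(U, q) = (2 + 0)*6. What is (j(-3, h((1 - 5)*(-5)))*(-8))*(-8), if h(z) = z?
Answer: 768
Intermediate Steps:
j(U, q) = 12 (j(U, q) = 2*6 = 12)
(j(-3, h((1 - 5)*(-5)))*(-8))*(-8) = (12*(-8))*(-8) = -96*(-8) = 768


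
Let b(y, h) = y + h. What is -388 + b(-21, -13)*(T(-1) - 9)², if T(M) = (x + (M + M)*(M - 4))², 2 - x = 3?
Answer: -176644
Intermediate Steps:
x = -1 (x = 2 - 1*3 = 2 - 3 = -1)
T(M) = (-1 + 2*M*(-4 + M))² (T(M) = (-1 + (M + M)*(M - 4))² = (-1 + (2*M)*(-4 + M))² = (-1 + 2*M*(-4 + M))²)
b(y, h) = h + y
-388 + b(-21, -13)*(T(-1) - 9)² = -388 + (-13 - 21)*((1 - 2*(-1)² + 8*(-1))² - 9)² = -388 - 34*((1 - 2*1 - 8)² - 9)² = -388 - 34*((1 - 2 - 8)² - 9)² = -388 - 34*((-9)² - 9)² = -388 - 34*(81 - 9)² = -388 - 34*72² = -388 - 34*5184 = -388 - 176256 = -176644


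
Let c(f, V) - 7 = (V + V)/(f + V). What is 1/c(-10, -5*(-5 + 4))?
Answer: 1/5 ≈ 0.20000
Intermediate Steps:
c(f, V) = 7 + 2*V/(V + f) (c(f, V) = 7 + (V + V)/(f + V) = 7 + (2*V)/(V + f) = 7 + 2*V/(V + f))
1/c(-10, -5*(-5 + 4)) = 1/((7*(-10) + 9*(-5*(-5 + 4)))/(-5*(-5 + 4) - 10)) = 1/((-70 + 9*(-5*(-1)))/(-5*(-1) - 10)) = 1/((-70 + 9*5)/(5 - 10)) = 1/((-70 + 45)/(-5)) = 1/(-1/5*(-25)) = 1/5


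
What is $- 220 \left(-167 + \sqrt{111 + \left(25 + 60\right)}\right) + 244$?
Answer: $33904$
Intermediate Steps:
$- 220 \left(-167 + \sqrt{111 + \left(25 + 60\right)}\right) + 244 = - 220 \left(-167 + \sqrt{111 + 85}\right) + 244 = - 220 \left(-167 + \sqrt{196}\right) + 244 = - 220 \left(-167 + 14\right) + 244 = \left(-220\right) \left(-153\right) + 244 = 33660 + 244 = 33904$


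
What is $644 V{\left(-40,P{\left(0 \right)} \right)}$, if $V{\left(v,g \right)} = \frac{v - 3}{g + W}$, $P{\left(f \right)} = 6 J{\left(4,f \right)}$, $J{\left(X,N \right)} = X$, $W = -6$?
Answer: $- \frac{13846}{9} \approx -1538.4$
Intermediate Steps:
$P{\left(f \right)} = 24$ ($P{\left(f \right)} = 6 \cdot 4 = 24$)
$V{\left(v,g \right)} = \frac{-3 + v}{-6 + g}$ ($V{\left(v,g \right)} = \frac{v - 3}{g - 6} = \frac{-3 + v}{-6 + g}$)
$644 V{\left(-40,P{\left(0 \right)} \right)} = 644 \frac{-3 - 40}{-6 + 24} = 644 \cdot \frac{1}{18} \left(-43\right) = 644 \left(- \frac{43}{18}\right) = - \frac{13846}{9}$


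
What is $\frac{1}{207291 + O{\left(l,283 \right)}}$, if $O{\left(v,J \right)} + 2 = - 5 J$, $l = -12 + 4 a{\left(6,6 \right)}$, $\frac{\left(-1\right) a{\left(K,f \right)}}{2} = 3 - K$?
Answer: $\frac{1}{205874} \approx 4.8573 \cdot 10^{-6}$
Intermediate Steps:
$a{\left(K,f \right)} = -6 + 2 K$ ($a{\left(K,f \right)} = - 2 \left(3 - K\right) = -6 + 2 K$)
$l = 12$ ($l = -12 + 4 \left(-6 + 2 \cdot 6\right) = -12 + 4 \left(-6 + 12\right) = -12 + 4 \cdot 6 = -12 + 24 = 12$)
$O{\left(v,J \right)} = -2 - 5 J$
$\frac{1}{207291 + O{\left(l,283 \right)}} = \frac{1}{207291 - 1417} = \frac{1}{205874}$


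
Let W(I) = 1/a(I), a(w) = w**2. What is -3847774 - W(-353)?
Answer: -479467270367/124609 ≈ -3.8478e+6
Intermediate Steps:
W(I) = I**(-2) (W(I) = 1/(I**2) = I**(-2))
-3847774 - W(-353) = -3847774 - 1/(-353)**2 = -3847774 - 1*1/124609 = -3847774 - 1/124609 = -479467270367/124609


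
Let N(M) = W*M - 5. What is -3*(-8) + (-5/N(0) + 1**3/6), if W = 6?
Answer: 151/6 ≈ 25.167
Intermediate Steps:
N(M) = -5 + 6*M (N(M) = 6*M - 5 = -5 + 6*M)
-3*(-8) + (-5/N(0) + 1**3/6) = -3*(-8) + (-5/(-5 + 6*0) + 1**3/6) = 24 + (-5/(-5 + 0) + 1*(1/6)) = 24 + (-5/(-5) + 1/6) = 24 + (-5*(-1/5) + 1/6) = 24 + (1 + 1/6) = 24 + 7/6 = 151/6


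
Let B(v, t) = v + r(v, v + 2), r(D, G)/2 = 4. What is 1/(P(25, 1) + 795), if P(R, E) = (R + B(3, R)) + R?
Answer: 1/856 ≈ 0.0011682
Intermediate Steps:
r(D, G) = 8 (r(D, G) = 2*4 = 8)
B(v, t) = 8 + v (B(v, t) = v + 8 = 8 + v)
P(R, E) = 11 + 2*R (P(R, E) = (R + (8 + 3)) + R = (R + 11) + R = (11 + R) + R = 11 + 2*R)
1/(P(25, 1) + 795) = 1/((11 + 2*25) + 795) = 1/((11 + 50) + 795) = 1/(61 + 795) = 1/856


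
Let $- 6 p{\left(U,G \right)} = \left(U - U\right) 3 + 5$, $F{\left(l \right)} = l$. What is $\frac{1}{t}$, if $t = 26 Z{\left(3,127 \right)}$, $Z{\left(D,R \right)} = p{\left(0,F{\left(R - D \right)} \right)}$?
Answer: $- \frac{3}{65} \approx -0.046154$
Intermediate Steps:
$p{\left(U,G \right)} = - \frac{5}{6}$ ($p{\left(U,G \right)} = - \frac{\left(U - U\right) 3 + 5}{6} = - \frac{0 \cdot 3 + 5}{6} = - \frac{0 + 5}{6} = \left(- \frac{1}{6}\right) 5 = - \frac{5}{6}$)
$Z{\left(D,R \right)} = - \frac{5}{6}$
$t = - \frac{65}{3}$ ($t = 26 \left(- \frac{5}{6}\right) = - \frac{65}{3} \approx -21.667$)
$\frac{1}{t} = \frac{1}{- \frac{65}{3}} = - \frac{3}{65}$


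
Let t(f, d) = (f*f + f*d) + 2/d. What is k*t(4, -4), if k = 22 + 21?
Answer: -43/2 ≈ -21.500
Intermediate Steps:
k = 43
t(f, d) = f**2 + 2/d + d*f (t(f, d) = (f**2 + d*f) + 2/d = f**2 + 2/d + d*f)
k*t(4, -4) = 43*((2 - 4*4*(-4 + 4))/(-4)) = 43*(-(2 - 4*4*0)/4) = 43*(-(2 + 0)/4) = 43*(-1/4*2) = 43*(-1/2) = -43/2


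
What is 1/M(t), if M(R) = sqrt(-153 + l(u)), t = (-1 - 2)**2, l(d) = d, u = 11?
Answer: -I*sqrt(142)/142 ≈ -0.083918*I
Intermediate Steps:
t = 9 (t = (-3)**2 = 9)
M(R) = I*sqrt(142) (M(R) = sqrt(-153 + 11) = sqrt(-142) = I*sqrt(142))
1/M(t) = 1/(I*sqrt(142)) = -I*sqrt(142)/142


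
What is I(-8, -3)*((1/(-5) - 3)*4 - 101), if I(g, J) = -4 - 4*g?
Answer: -15932/5 ≈ -3186.4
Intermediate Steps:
I(-8, -3)*((1/(-5) - 3)*4 - 101) = (-4 - 4*(-8))*((1/(-5) - 3)*4 - 101) = (-4 + 32)*((-⅕ - 3)*4 - 101) = 28*(-16/5*4 - 101) = 28*(-64/5 - 101) = 28*(-569/5) = -15932/5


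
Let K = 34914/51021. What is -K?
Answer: -11638/17007 ≈ -0.68431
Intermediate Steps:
K = 11638/17007 (K = 34914*(1/51021) = 11638/17007 ≈ 0.68431)
-K = -1*11638/17007 = -11638/17007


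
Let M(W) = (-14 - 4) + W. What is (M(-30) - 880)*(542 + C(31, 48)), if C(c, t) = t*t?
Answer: -2641088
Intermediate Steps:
M(W) = -18 + W
C(c, t) = t**2
(M(-30) - 880)*(542 + C(31, 48)) = ((-18 - 30) - 880)*(542 + 48**2) = (-48 - 880)*(542 + 2304) = -928*2846 = -2641088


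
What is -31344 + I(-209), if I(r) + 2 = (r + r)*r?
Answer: 56016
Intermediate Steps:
I(r) = -2 + 2*r² (I(r) = -2 + (r + r)*r = -2 + (2*r)*r = -2 + 2*r²)
-31344 + I(-209) = -31344 + (-2 + 2*(-209)²) = -31344 + (-2 + 2*43681) = -31344 + (-2 + 87362) = -31344 + 87360 = 56016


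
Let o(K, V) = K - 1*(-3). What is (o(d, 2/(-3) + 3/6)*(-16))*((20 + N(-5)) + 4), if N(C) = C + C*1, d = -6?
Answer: 672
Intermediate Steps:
N(C) = 2*C (N(C) = C + C = 2*C)
o(K, V) = 3 + K (o(K, V) = K + 3 = 3 + K)
(o(d, 2/(-3) + 3/6)*(-16))*((20 + N(-5)) + 4) = ((3 - 6)*(-16))*((20 + 2*(-5)) + 4) = (-3*(-16))*((20 - 10) + 4) = 48*(10 + 4) = 48*14 = 672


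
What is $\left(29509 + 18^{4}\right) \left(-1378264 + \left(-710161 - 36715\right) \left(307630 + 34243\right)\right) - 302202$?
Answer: $-34339146666661022$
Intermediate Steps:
$\left(29509 + 18^{4}\right) \left(-1378264 + \left(-710161 - 36715\right) \left(307630 + 34243\right)\right) - 302202 = \left(29509 + 104976\right) \left(-1378264 - 255336738748\right) - 302202 = 134485 \left(-1378264 - 255336738748\right) - 302202 = 134485 \left(-255338117012\right) - 302202 = -34339146666358820 - 302202 = -34339146666661022$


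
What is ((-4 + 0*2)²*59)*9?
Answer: 8496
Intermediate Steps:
((-4 + 0*2)²*59)*9 = ((-4 + 0)²*59)*9 = ((-4)²*59)*9 = (16*59)*9 = 944*9 = 8496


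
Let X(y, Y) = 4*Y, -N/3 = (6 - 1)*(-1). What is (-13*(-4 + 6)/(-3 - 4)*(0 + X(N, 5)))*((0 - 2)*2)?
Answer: -2080/7 ≈ -297.14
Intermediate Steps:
N = 15 (N = -3*(6 - 1)*(-1) = -15*(-1) = -3*(-5) = 15)
(-13*(-4 + 6)/(-3 - 4)*(0 + X(N, 5)))*((0 - 2)*2) = (-13*(-4 + 6)/(-3 - 4)*(0 + 4*5))*((0 - 2)*2) = (-13*2/(-7)*(0 + 20))*(-2*2) = -13*2*(-⅐)*20*(-4) = -(-26)*20/7*(-4) = -13*(-40/7)*(-4) = (520/7)*(-4) = -2080/7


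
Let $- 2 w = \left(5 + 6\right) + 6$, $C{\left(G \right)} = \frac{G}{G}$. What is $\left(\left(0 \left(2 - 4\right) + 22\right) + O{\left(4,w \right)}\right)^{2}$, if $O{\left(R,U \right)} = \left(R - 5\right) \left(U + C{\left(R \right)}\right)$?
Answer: $\frac{3481}{4} \approx 870.25$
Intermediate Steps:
$C{\left(G \right)} = 1$
$w = - \frac{17}{2}$ ($w = - \frac{\left(5 + 6\right) + 6}{2} = - \frac{11 + 6}{2} = \left(- \frac{1}{2}\right) 17 = - \frac{17}{2} \approx -8.5$)
$O{\left(R,U \right)} = \left(1 + U\right) \left(-5 + R\right)$ ($O{\left(R,U \right)} = \left(R - 5\right) \left(U + 1\right) = \left(-5 + R\right) \left(1 + U\right) = \left(1 + U\right) \left(-5 + R\right)$)
$\left(\left(0 \left(2 - 4\right) + 22\right) + O{\left(4,w \right)}\right)^{2} = \left(\left(0 \left(2 - 4\right) + 22\right) + \left(-5 + 4 - - \frac{85}{2} + 4 \left(- \frac{17}{2}\right)\right)\right)^{2} = \left(\left(0 \left(-2\right) + 22\right) + \left(-5 + 4 + \frac{85}{2} - 34\right)\right)^{2} = \left(\left(0 + 22\right) + \frac{15}{2}\right)^{2} = \left(22 + \frac{15}{2}\right)^{2} = \left(\frac{59}{2}\right)^{2} = \frac{3481}{4}$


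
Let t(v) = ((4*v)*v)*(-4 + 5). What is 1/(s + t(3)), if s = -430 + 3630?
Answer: 1/3236 ≈ 0.00030902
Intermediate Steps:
t(v) = 4*v² (t(v) = (4*v²)*1 = 4*v²)
s = 3200
1/(s + t(3)) = 1/(3200 + 4*3²) = 1/(3200 + 4*9) = 1/(3200 + 36) = 1/3236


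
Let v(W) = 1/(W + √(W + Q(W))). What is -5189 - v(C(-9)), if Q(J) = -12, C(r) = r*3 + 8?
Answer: -2034069/392 + I*√31/392 ≈ -5189.0 + 0.014203*I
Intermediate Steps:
C(r) = 8 + 3*r (C(r) = 3*r + 8 = 8 + 3*r)
v(W) = 1/(W + √(-12 + W)) (v(W) = 1/(W + √(W - 12)) = 1/(W + √(-12 + W)))
-5189 - v(C(-9)) = -5189 - 1/((8 + 3*(-9)) + √(-12 + (8 + 3*(-9)))) = -5189 - 1/((8 - 27) + √(-12 + (8 - 27))) = -5189 - 1/(-19 + √(-12 - 19)) = -5189 - 1/(-19 + √(-31)) = -5189 - 1/(-19 + I*√31)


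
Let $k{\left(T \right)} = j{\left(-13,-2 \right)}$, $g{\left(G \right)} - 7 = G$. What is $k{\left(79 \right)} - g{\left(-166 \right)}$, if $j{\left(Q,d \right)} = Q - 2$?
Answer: $144$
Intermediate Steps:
$g{\left(G \right)} = 7 + G$
$j{\left(Q,d \right)} = -2 + Q$
$k{\left(T \right)} = -15$ ($k{\left(T \right)} = -2 - 13 = -15$)
$k{\left(79 \right)} - g{\left(-166 \right)} = -15 - \left(7 - 166\right) = -15 - -159 = -15 + 159 = 144$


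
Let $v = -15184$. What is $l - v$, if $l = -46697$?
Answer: $-31513$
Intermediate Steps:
$l - v = -46697 - -15184 = -46697 + 15184 = -31513$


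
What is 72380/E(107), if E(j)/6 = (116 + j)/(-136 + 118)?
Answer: -217140/223 ≈ -973.72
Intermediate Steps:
E(j) = -116/3 - j/3 (E(j) = 6*((116 + j)/(-136 + 118)) = 6*((116 + j)/(-18)) = 6*((116 + j)*(-1/18)) = 6*(-58/9 - j/18) = -116/3 - j/3)
72380/E(107) = 72380/(-116/3 - 1/3*107) = 72380/(-116/3 - 107/3) = 72380/(-223/3) = 72380*(-3/223) = -217140/223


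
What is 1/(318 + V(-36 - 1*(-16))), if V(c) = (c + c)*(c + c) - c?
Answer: 1/1938 ≈ 0.00051600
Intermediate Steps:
V(c) = -c + 4*c² (V(c) = (2*c)*(2*c) - c = 4*c² - c = -c + 4*c²)
1/(318 + V(-36 - 1*(-16))) = 1/(318 + (-36 - 1*(-16))*(-1 + 4*(-36 - 1*(-16)))) = 1/(318 + (-36 + 16)*(-1 + 4*(-36 + 16))) = 1/(318 - 20*(-1 + 4*(-20))) = 1/(318 - 20*(-1 - 80)) = 1/(318 - 20*(-81)) = 1/(318 + 1620) = 1/1938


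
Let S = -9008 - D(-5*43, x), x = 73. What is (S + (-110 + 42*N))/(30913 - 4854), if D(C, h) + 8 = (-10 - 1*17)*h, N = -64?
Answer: -9827/26059 ≈ -0.37711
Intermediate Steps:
D(C, h) = -8 - 27*h (D(C, h) = -8 + (-10 - 1*17)*h = -8 + (-10 - 17)*h = -8 - 27*h)
S = -7029 (S = -9008 - (-8 - 27*73) = -9008 - (-8 - 1971) = -9008 - 1*(-1979) = -9008 + 1979 = -7029)
(S + (-110 + 42*N))/(30913 - 4854) = (-7029 + (-110 + 42*(-64)))/(30913 - 4854) = (-7029 + (-110 - 2688))/26059 = (-7029 - 2798)*(1/26059) = -9827*1/26059 = -9827/26059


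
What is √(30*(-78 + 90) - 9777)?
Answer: I*√9417 ≈ 97.041*I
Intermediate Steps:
√(30*(-78 + 90) - 9777) = √(30*12 - 9777) = √(360 - 9777) = √(-9417) = I*√9417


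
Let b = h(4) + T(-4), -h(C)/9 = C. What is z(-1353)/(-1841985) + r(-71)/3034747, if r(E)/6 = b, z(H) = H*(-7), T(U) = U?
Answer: -9728055079/1863319484265 ≈ -0.0052208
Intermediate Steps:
h(C) = -9*C
z(H) = -7*H
b = -40 (b = -9*4 - 4 = -36 - 4 = -40)
r(E) = -240 (r(E) = 6*(-40) = -240)
z(-1353)/(-1841985) + r(-71)/3034747 = -7*(-1353)/(-1841985) - 240/3034747 = 9471*(-1/1841985) - 240*1/3034747 = -3157/613995 - 240/3034747 = -9728055079/1863319484265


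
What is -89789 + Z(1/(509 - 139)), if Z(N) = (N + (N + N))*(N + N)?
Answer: -6146057047/68450 ≈ -89789.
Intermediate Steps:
Z(N) = 6*N² (Z(N) = (N + 2*N)*(2*N) = (3*N)*(2*N) = 6*N²)
-89789 + Z(1/(509 - 139)) = -89789 + 6*(1/(509 - 139))² = -89789 + 6*(1/370)² = -89789 + 6*(1/136900) = -89789 + 3/68450 = -6146057047/68450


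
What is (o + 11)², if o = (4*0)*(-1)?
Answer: 121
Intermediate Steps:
o = 0 (o = 0*(-1) = 0)
(o + 11)² = (0 + 11)² = 11² = 121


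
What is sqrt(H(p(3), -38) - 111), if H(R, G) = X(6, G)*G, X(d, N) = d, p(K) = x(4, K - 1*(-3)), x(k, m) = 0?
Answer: I*sqrt(339) ≈ 18.412*I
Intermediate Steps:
p(K) = 0
H(R, G) = 6*G
sqrt(H(p(3), -38) - 111) = sqrt(6*(-38) - 111) = sqrt(-228 - 111) = sqrt(-339) = I*sqrt(339)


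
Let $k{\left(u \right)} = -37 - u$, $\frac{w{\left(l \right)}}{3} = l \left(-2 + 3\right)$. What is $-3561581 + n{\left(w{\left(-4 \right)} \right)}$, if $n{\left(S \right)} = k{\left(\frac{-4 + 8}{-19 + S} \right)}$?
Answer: $- \frac{110410154}{31} \approx -3.5616 \cdot 10^{6}$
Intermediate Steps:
$w{\left(l \right)} = 3 l$ ($w{\left(l \right)} = 3 l \left(-2 + 3\right) = 3 l 1 = 3 l$)
$n{\left(S \right)} = -37 - \frac{4}{-19 + S}$ ($n{\left(S \right)} = -37 - \frac{-4 + 8}{-19 + S} = -37 - \frac{4}{-19 + S}$)
$-3561581 + n{\left(w{\left(-4 \right)} \right)} = -3561581 + \frac{699 - 37 \cdot 3 \left(-4\right)}{-19 + 3 \left(-4\right)} = -3561581 + \frac{699 - -444}{-19 - 12} = -3561581 + \frac{699 + 444}{-31} = -3561581 - \frac{1143}{31} = - \frac{110410154}{31}$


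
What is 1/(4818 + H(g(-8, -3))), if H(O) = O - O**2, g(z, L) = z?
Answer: 1/4746 ≈ 0.00021070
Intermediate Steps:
1/(4818 + H(g(-8, -3))) = 1/(4818 - 8*(1 - 1*(-8))) = 1/(4818 - 8*(1 + 8)) = 1/(4818 - 8*9) = 1/(4818 - 72) = 1/4746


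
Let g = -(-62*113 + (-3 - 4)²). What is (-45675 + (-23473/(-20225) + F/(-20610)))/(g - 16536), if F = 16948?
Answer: 1903890038852/399288401775 ≈ 4.7682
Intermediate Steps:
g = 6957 (g = -(-7006 + (-7)²) = -(-7006 + 49) = -1*(-6957) = 6957)
(-45675 + (-23473/(-20225) + F/(-20610)))/(g - 16536) = (-45675 + (-23473/(-20225) + 16948/(-20610)))/(6957 - 16536) = (-45675 + (-23473*(-1/20225) + 16948*(-1/20610)))/(-9579) = (-45675 + (23473/20225 - 8474/10305))*(-1/9579) = (-45675 + 14100523/41683725)*(-1/9579) = -1903890038852/41683725*(-1/9579) = 1903890038852/399288401775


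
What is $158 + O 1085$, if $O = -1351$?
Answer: $-1465677$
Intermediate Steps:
$158 + O 1085 = 158 - 1465835 = -1465677$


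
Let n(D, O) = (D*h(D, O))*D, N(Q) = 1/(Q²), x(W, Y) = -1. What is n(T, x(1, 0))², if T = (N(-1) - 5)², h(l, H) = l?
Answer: 16777216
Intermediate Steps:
N(Q) = Q⁻²
T = 16 (T = ((-1)⁻² - 5)² = (1 - 5)² = (-4)² = 16)
n(D, O) = D³ (n(D, O) = (D*D)*D = D²*D = D³)
n(T, x(1, 0))² = (16³)² = 4096² = 16777216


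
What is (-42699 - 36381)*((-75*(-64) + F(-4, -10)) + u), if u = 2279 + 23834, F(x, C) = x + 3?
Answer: -2444520960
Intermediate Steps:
F(x, C) = 3 + x
u = 26113
(-42699 - 36381)*((-75*(-64) + F(-4, -10)) + u) = (-42699 - 36381)*((-75*(-64) + (3 - 4)) + 26113) = -79080*((4800 - 1) + 26113) = -79080*(4799 + 26113) = -79080*30912 = -2444520960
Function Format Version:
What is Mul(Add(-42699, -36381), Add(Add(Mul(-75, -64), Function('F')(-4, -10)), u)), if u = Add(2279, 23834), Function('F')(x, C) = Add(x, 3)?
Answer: -2444520960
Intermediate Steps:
Function('F')(x, C) = Add(3, x)
u = 26113
Mul(Add(-42699, -36381), Add(Add(Mul(-75, -64), Function('F')(-4, -10)), u)) = Mul(Add(-42699, -36381), Add(Add(Mul(-75, -64), Add(3, -4)), 26113)) = Mul(-79080, Add(Add(4800, -1), 26113)) = Mul(-79080, Add(4799, 26113)) = Mul(-79080, 30912) = -2444520960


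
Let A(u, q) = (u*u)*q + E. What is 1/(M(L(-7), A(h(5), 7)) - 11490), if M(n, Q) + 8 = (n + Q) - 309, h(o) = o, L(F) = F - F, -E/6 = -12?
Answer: -1/11560 ≈ -8.6505e-5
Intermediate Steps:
E = 72 (E = -6*(-12) = 72)
L(F) = 0
A(u, q) = 72 + q*u**2 (A(u, q) = (u*u)*q + 72 = u**2*q + 72 = q*u**2 + 72 = 72 + q*u**2)
M(n, Q) = -317 + Q + n (M(n, Q) = -8 + ((n + Q) - 309) = -8 + ((Q + n) - 309) = -8 + (-309 + Q + n) = -317 + Q + n)
1/(M(L(-7), A(h(5), 7)) - 11490) = 1/((-317 + (72 + 7*5**2) + 0) - 11490) = 1/((-317 + (72 + 7*25) + 0) - 11490) = 1/((-317 + (72 + 175) + 0) - 11490) = 1/((-317 + 247 + 0) - 11490) = 1/(-70 - 11490) = 1/(-11560) = -1/11560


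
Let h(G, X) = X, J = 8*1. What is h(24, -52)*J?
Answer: -416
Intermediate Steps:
J = 8
h(24, -52)*J = -52*8 = -416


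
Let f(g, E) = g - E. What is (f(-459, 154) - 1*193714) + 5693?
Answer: -188634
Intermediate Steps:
(f(-459, 154) - 1*193714) + 5693 = ((-459 - 1*154) - 1*193714) + 5693 = ((-459 - 154) - 193714) + 5693 = (-613 - 193714) + 5693 = -194327 + 5693 = -188634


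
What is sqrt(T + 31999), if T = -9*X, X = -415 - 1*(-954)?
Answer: 2*sqrt(6787) ≈ 164.77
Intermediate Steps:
X = 539 (X = -415 + 954 = 539)
T = -4851 (T = -9*539 = -4851)
sqrt(T + 31999) = sqrt(-4851 + 31999) = sqrt(27148) = 2*sqrt(6787)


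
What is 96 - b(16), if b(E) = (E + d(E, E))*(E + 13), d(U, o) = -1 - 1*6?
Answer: -165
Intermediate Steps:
d(U, o) = -7 (d(U, o) = -1 - 6 = -7)
b(E) = (-7 + E)*(13 + E) (b(E) = (E - 7)*(E + 13) = (-7 + E)*(13 + E))
96 - b(16) = 96 - (-91 + 16² + 6*16) = 96 - (-91 + 256 + 96) = 96 - 1*261 = 96 - 261 = -165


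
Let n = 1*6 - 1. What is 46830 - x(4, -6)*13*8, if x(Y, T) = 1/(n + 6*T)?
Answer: 1451834/31 ≈ 46833.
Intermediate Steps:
n = 5 (n = 6 - 1 = 5)
x(Y, T) = 1/(5 + 6*T)
46830 - x(4, -6)*13*8 = 46830 - 13/(5 + 6*(-6))*8 = 46830 - 13/(5 - 36)*8 = 46830 - 13/(-31)*8 = 46830 - (-1/31*13)*8 = 46830 - (-13)*8/31 = 46830 - 1*(-104/31) = 46830 + 104/31 = 1451834/31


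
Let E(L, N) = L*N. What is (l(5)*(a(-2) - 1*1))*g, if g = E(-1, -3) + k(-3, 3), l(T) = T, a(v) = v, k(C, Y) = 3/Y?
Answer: -60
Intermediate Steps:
g = 4 (g = -1*(-3) + 3/3 = 3 + 3*(⅓) = 3 + 1 = 4)
(l(5)*(a(-2) - 1*1))*g = (5*(-2 - 1*1))*4 = (5*(-2 - 1))*4 = (5*(-3))*4 = -15*4 = -60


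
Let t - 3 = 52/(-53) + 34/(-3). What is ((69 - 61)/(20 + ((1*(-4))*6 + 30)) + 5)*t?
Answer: -34063/689 ≈ -49.438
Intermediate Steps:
t = -1481/159 (t = 3 + (52/(-53) + 34/(-3)) = 3 + (52*(-1/53) + 34*(-1/3)) = 3 + (-52/53 - 34/3) = 3 - 1958/159 = -1481/159 ≈ -9.3145)
((69 - 61)/(20 + ((1*(-4))*6 + 30)) + 5)*t = ((69 - 61)/(20 + ((1*(-4))*6 + 30)) + 5)*(-1481/159) = (8/(20 + (-4*6 + 30)) + 5)*(-1481/159) = (8/(20 + (-24 + 30)) + 5)*(-1481/159) = (8/(20 + 6) + 5)*(-1481/159) = (8/26 + 5)*(-1481/159) = (8*(1/26) + 5)*(-1481/159) = (4/13 + 5)*(-1481/159) = (69/13)*(-1481/159) = -34063/689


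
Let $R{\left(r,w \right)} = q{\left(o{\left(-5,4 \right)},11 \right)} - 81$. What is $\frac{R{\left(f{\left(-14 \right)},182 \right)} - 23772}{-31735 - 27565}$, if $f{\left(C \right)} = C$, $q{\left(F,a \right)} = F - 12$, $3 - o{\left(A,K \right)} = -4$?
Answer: $\frac{11929}{29650} \approx 0.40233$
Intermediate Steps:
$o{\left(A,K \right)} = 7$ ($o{\left(A,K \right)} = 3 - -4 = 3 + 4 = 7$)
$q{\left(F,a \right)} = -12 + F$ ($q{\left(F,a \right)} = F - 12 = -12 + F$)
$R{\left(r,w \right)} = -86$ ($R{\left(r,w \right)} = \left(-12 + 7\right) - 81 = -5 - 81 = -86$)
$\frac{R{\left(f{\left(-14 \right)},182 \right)} - 23772}{-31735 - 27565} = \frac{-86 - 23772}{-31735 - 27565} = - \frac{23858}{-59300} = \left(-23858\right) \left(- \frac{1}{59300}\right) = \frac{11929}{29650}$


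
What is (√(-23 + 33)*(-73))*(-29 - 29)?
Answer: 4234*√10 ≈ 13389.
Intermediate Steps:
(√(-23 + 33)*(-73))*(-29 - 29) = (√10*(-73))*(-58) = -73*√10*(-58) = 4234*√10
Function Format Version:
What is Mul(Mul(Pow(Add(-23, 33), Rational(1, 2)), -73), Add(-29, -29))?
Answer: Mul(4234, Pow(10, Rational(1, 2))) ≈ 13389.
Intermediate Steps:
Mul(Mul(Pow(Add(-23, 33), Rational(1, 2)), -73), Add(-29, -29)) = Mul(Mul(Pow(10, Rational(1, 2)), -73), -58) = Mul(Mul(-73, Pow(10, Rational(1, 2))), -58) = Mul(4234, Pow(10, Rational(1, 2)))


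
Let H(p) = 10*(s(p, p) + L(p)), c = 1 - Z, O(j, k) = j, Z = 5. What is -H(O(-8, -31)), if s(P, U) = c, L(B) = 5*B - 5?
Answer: 490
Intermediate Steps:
c = -4 (c = 1 - 1*5 = 1 - 5 = -4)
L(B) = -5 + 5*B
s(P, U) = -4
H(p) = -90 + 50*p (H(p) = 10*(-4 + (-5 + 5*p)) = 10*(-9 + 5*p) = -90 + 50*p)
-H(O(-8, -31)) = -(-90 + 50*(-8)) = -(-90 - 400) = -1*(-490) = 490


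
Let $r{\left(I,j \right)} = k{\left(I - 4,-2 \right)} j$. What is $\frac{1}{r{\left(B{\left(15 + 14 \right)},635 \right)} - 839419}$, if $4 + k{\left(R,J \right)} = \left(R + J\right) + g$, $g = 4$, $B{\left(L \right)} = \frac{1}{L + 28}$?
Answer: $- \frac{57}{48063418} \approx -1.1859 \cdot 10^{-6}$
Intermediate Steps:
$B{\left(L \right)} = \frac{1}{28 + L}$
$k{\left(R,J \right)} = J + R$ ($k{\left(R,J \right)} = -4 + \left(\left(R + J\right) + 4\right) = -4 + \left(\left(J + R\right) + 4\right) = -4 + \left(4 + J + R\right) = J + R$)
$r{\left(I,j \right)} = j \left(-6 + I\right)$ ($r{\left(I,j \right)} = \left(-2 + \left(I - 4\right)\right) j = \left(-2 + \left(-4 + I\right)\right) j = \left(-6 + I\right) j = j \left(-6 + I\right)$)
$\frac{1}{r{\left(B{\left(15 + 14 \right)},635 \right)} - 839419} = \frac{1}{635 \left(-6 + \frac{1}{28 + \left(15 + 14\right)}\right) - 839419} = \frac{1}{635 \left(-6 + \frac{1}{28 + 29}\right) - 839419} = \frac{1}{635 \left(-6 + \frac{1}{57}\right) - 839419} = \frac{1}{635 \left(- \frac{341}{57}\right) - 839419} = \frac{1}{- \frac{216535}{57} - 839419} = \frac{1}{- \frac{48063418}{57}} = - \frac{57}{48063418}$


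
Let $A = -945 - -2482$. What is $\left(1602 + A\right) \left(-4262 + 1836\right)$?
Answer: $-7615214$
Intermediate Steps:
$A = 1537$ ($A = -945 + 2482 = 1537$)
$\left(1602 + A\right) \left(-4262 + 1836\right) = \left(1602 + 1537\right) \left(-4262 + 1836\right) = 3139 \left(-2426\right) = -7615214$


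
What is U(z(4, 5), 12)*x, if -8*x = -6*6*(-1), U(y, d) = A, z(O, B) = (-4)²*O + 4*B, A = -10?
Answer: 45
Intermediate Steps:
z(O, B) = 4*B + 16*O (z(O, B) = 16*O + 4*B = 4*B + 16*O)
U(y, d) = -10
x = -9/2 (x = -(-6*6)*(-1)/8 = -(-9)*(-1)/2 = -⅛*36 = -9/2 ≈ -4.5000)
U(z(4, 5), 12)*x = -10*(-9/2) = 45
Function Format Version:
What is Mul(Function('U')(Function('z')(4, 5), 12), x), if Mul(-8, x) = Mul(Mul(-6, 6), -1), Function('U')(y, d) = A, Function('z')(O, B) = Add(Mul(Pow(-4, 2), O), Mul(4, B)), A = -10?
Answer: 45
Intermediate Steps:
Function('z')(O, B) = Add(Mul(4, B), Mul(16, O)) (Function('z')(O, B) = Add(Mul(16, O), Mul(4, B)) = Add(Mul(4, B), Mul(16, O)))
Function('U')(y, d) = -10
x = Rational(-9, 2) (x = Mul(Rational(-1, 8), Mul(Mul(-6, 6), -1)) = Mul(Rational(-1, 8), Mul(-36, -1)) = Mul(Rational(-1, 8), 36) = Rational(-9, 2) ≈ -4.5000)
Mul(Function('U')(Function('z')(4, 5), 12), x) = Mul(-10, Rational(-9, 2)) = 45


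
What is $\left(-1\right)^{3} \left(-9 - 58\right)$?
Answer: $67$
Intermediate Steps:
$\left(-1\right)^{3} \left(-9 - 58\right) = \left(-1\right) \left(-67\right) = 67$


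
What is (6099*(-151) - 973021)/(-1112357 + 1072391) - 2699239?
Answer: -53937945952/19983 ≈ -2.6992e+6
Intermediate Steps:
(6099*(-151) - 973021)/(-1112357 + 1072391) - 2699239 = (-920949 - 973021)/(-39966) - 2699239 = -1893970*(-1/39966) - 2699239 = 946985/19983 - 2699239 = -53937945952/19983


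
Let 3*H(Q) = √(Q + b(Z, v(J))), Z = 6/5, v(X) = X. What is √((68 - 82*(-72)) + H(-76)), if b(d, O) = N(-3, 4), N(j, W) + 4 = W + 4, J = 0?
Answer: √(5972 + 2*I*√2) ≈ 77.279 + 0.0183*I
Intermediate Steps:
N(j, W) = W (N(j, W) = -4 + (W + 4) = -4 + (4 + W) = W)
Z = 6/5 (Z = 6*(⅕) = 6/5 ≈ 1.2000)
b(d, O) = 4
H(Q) = √(4 + Q)/3 (H(Q) = √(Q + 4)/3 = √(4 + Q)/3)
√((68 - 82*(-72)) + H(-76)) = √((68 - 82*(-72)) + √(4 - 76)/3) = √((68 + 5904) + √(-72)/3) = √(5972 + (6*I*√2)/3) = √(5972 + 2*I*√2)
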